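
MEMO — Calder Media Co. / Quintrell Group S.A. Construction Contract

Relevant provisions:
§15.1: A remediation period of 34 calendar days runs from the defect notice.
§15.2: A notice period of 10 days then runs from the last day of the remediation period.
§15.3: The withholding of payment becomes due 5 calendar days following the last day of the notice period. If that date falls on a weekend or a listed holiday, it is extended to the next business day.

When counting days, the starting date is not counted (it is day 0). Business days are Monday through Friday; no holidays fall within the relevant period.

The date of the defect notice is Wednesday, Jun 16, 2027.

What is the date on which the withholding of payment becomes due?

The last day of the remediation period: Jun 16, 2027 + 34 days = Jul 20, 2027.
The last day of the notice period: Jul 20, 2027 + 10 days = Jul 30, 2027.
The date on which the withholding of payment becomes due: Jul 30, 2027 + 5 days = Aug 4, 2027. Aug 4, 2027 is a Wednesday, so no roll-forward applies.

Aug 4, 2027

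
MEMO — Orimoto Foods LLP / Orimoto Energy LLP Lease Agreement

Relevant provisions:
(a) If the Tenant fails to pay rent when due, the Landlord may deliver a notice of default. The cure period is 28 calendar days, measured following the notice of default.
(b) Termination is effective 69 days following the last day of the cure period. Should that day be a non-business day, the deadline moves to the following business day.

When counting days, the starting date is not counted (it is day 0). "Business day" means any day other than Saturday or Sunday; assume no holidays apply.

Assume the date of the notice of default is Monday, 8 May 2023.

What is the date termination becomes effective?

The last day of the cure period: 28 calendar days after 8 May 2023 is 5 June 2023.
Adding 69 calendar days to 5 June 2023 gives 13 August 2023, which is the date termination becomes effective. That falls on a Sunday, so it rolls to the next business day, Monday, 14 August 2023.

14 August 2023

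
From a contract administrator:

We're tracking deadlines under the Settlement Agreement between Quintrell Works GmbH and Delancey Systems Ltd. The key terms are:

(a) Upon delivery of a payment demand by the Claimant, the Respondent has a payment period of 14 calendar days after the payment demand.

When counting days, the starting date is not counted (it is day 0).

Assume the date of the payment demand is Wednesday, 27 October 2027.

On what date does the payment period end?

Adding 14 calendar days to 27 October 2027 gives 10 November 2027, which is the last day of the payment period.

10 November 2027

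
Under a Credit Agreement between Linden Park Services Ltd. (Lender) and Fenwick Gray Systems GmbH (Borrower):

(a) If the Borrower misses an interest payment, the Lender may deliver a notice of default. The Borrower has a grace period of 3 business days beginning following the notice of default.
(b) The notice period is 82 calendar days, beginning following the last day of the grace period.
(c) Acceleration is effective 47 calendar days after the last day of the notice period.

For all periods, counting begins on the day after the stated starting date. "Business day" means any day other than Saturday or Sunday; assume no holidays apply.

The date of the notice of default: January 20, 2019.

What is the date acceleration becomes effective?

From Sunday, January 20, 2019, 3 business days (Jan 21, Jan 22, Jan 23, skipping weekends) brings us to Wednesday, January 23, 2019, which is the last day of the grace period.
The last day of the notice period: January 23, 2019 + 82 days = April 15, 2019.
Adding 47 calendar days to April 15, 2019 gives June 1, 2019, which is the date acceleration becomes effective.

June 1, 2019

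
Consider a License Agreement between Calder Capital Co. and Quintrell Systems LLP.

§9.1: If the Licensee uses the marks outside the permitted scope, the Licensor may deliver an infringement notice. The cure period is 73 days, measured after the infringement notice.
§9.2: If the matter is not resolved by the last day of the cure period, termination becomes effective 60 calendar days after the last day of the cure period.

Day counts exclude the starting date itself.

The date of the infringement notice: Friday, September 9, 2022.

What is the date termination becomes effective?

January 20, 2023

The last day of the cure period: September 9, 2022 + 73 days = November 21, 2022.
Adding 60 calendar days to November 21, 2022 gives January 20, 2023, which is the date termination becomes effective.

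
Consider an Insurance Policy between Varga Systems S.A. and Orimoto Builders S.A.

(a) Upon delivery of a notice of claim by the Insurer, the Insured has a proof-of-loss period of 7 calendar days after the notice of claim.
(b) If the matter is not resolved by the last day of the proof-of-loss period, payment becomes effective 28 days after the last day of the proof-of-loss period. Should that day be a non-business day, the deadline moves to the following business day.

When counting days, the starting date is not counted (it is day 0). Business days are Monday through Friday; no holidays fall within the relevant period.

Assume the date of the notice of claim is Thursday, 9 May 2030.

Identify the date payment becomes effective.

13 June 2030

The last day of the proof-of-loss period: 9 May 2030 + 7 days = 16 May 2030.
The date payment becomes effective: 16 May 2030 + 28 days = 13 June 2030. 13 June 2030 is a Thursday, so no roll-forward applies.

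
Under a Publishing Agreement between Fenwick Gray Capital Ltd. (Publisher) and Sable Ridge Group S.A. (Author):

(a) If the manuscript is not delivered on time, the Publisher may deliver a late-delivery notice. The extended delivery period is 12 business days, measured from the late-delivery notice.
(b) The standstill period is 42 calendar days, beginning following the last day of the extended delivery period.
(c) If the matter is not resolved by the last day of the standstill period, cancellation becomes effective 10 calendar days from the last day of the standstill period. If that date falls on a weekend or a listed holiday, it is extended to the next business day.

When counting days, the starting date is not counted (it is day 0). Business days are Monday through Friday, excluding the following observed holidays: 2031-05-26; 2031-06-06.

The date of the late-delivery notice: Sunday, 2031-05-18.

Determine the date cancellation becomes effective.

2031-07-28

The last day of the extended delivery period: counting 12 business days from Sunday, 2031-05-18 (May 19, May 20, May 21, May 22, …, Jun 2, Jun 3, Jun 4, skipping weekends and the listed holiday on May 26) reaches Wednesday, 2031-06-04.
Adding 42 calendar days to 2031-06-04 gives 2031-07-16, which is the last day of the standstill period.
Adding 10 calendar days to 2031-07-16 gives 2031-07-26, which is the date cancellation becomes effective. That falls on a Saturday, so it rolls to the next business day, Monday, 2031-07-28.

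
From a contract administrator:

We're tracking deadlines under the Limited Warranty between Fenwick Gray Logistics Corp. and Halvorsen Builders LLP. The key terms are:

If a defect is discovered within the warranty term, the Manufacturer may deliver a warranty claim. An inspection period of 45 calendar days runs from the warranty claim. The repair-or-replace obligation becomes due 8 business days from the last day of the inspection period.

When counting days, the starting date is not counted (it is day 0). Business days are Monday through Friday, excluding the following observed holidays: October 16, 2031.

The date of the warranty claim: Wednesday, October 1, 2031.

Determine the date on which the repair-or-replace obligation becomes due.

November 26, 2031

The last day of the inspection period: 45 calendar days after October 1, 2031 is November 15, 2031.
From Saturday, November 15, 2031, 8 business days (Nov 17, Nov 18, Nov 19, Nov 20, Nov 21, Nov 24, Nov 25, Nov 26, skipping weekends) brings us to Wednesday, November 26, 2031, which is the date on which the repair-or-replace obligation becomes due.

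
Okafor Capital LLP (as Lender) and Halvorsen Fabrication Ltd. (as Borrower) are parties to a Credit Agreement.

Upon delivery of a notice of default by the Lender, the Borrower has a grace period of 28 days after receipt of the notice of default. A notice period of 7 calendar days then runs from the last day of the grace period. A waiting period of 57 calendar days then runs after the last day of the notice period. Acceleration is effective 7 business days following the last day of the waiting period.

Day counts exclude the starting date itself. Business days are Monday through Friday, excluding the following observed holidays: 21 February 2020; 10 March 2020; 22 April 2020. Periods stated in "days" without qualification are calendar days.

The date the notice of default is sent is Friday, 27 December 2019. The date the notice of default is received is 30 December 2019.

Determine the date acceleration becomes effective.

Adding 28 calendar days to 30 December 2019 gives 27 January 2020, which is the last day of the grace period.
The last day of the notice period: 7 calendar days after 27 January 2020 is 3 February 2020.
The last day of the waiting period: 3 February 2020 + 57 days = 31 March 2020.
The date acceleration becomes effective: counting 7 business days from Tuesday, 31 March 2020 (Apr 1, Apr 2, Apr 3, Apr 6, Apr 7, Apr 8, Apr 9, skipping weekends) reaches Thursday, 9 April 2020.

9 April 2020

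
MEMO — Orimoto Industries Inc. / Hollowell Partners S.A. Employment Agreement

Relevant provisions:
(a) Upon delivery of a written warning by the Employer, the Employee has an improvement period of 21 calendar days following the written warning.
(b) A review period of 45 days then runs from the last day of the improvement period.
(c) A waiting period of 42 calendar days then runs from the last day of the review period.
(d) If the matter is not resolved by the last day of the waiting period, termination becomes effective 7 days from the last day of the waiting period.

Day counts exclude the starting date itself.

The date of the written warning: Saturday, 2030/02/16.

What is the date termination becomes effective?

2030/06/11

The last day of the improvement period: 2030/02/16 + 21 days = 2030/03/09.
The last day of the review period: 2030/03/09 + 45 days = 2030/04/23.
The last day of the waiting period: 2030/04/23 + 42 days = 2030/06/04.
The date termination becomes effective: 7 calendar days after 2030/06/04 is 2030/06/11.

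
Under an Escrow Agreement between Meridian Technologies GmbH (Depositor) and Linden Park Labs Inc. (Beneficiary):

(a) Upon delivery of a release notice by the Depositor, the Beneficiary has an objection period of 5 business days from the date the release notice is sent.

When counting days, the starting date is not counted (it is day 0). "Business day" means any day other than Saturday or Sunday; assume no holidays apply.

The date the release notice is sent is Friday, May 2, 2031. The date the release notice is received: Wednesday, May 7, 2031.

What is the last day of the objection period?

From Friday, May 2, 2031, 5 business days (May 5, May 6, May 7, May 8, May 9, skipping weekends) brings us to Friday, May 9, 2031, which is the last day of the objection period.

May 9, 2031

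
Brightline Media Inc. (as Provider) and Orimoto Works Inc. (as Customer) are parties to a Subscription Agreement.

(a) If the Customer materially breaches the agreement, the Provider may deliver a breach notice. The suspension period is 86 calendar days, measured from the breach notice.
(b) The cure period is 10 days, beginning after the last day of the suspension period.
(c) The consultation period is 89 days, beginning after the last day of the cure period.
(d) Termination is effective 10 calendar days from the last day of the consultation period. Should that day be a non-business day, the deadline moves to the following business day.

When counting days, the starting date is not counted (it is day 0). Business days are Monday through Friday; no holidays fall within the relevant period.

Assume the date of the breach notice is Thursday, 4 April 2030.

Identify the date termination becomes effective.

16 October 2030

The last day of the suspension period: 86 calendar days after 4 April 2030 is 29 June 2030.
The last day of the cure period: 29 June 2030 + 10 days = 9 July 2030.
Adding 89 calendar days to 9 July 2030 gives 6 October 2030, which is the last day of the consultation period.
The date termination becomes effective: 6 October 2030 + 10 days = 16 October 2030. 16 October 2030 is a Wednesday, so no roll-forward applies.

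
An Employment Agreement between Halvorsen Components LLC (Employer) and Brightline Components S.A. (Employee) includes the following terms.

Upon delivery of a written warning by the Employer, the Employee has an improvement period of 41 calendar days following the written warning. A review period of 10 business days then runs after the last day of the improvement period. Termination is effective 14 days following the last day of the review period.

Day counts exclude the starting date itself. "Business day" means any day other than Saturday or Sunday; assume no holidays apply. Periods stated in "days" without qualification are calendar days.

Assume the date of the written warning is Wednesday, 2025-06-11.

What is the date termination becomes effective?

2025-08-19

The last day of the improvement period: 41 calendar days after 2025-06-11 is 2025-07-22.
From Tuesday, 2025-07-22, 10 business days (Jul 23, Jul 24, Jul 25, Jul 28, Jul 29, Jul 30, Jul 31, Aug 1, Aug 4, Aug 5, skipping weekends) brings us to Tuesday, 2025-08-05, which is the last day of the review period.
The date termination becomes effective: 2025-08-05 + 14 days = 2025-08-19.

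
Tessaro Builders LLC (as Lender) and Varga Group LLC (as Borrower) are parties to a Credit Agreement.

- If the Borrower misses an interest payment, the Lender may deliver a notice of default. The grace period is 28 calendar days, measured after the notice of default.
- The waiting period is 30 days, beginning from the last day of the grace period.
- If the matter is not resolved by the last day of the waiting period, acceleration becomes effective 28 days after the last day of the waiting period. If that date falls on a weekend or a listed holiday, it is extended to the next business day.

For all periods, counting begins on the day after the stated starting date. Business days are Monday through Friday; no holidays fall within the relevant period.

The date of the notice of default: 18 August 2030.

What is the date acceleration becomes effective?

Adding 28 calendar days to 18 August 2030 gives 15 September 2030, which is the last day of the grace period.
Adding 30 calendar days to 15 September 2030 gives 15 October 2030, which is the last day of the waiting period.
Adding 28 calendar days to 15 October 2030 gives 12 November 2030, which is the date acceleration becomes effective. 12 November 2030 is a Tuesday, so no roll-forward applies.

12 November 2030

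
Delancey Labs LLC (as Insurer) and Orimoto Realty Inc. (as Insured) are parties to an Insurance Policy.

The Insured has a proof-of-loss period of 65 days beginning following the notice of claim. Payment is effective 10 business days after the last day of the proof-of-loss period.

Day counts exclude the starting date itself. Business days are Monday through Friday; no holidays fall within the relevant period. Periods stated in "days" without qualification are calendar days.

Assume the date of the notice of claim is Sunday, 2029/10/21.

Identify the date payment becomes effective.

The last day of the proof-of-loss period: 65 calendar days after 2029/10/21 is 2029/12/25.
The date payment becomes effective: counting 10 business days from Tuesday, 2029/12/25 (Dec 26, Dec 27, Dec 28, Dec 31, Jan 1, Jan 2, Jan 3, Jan 4, Jan 7, Jan 8, skipping weekends) reaches Tuesday, 2030/01/08.

2030/01/08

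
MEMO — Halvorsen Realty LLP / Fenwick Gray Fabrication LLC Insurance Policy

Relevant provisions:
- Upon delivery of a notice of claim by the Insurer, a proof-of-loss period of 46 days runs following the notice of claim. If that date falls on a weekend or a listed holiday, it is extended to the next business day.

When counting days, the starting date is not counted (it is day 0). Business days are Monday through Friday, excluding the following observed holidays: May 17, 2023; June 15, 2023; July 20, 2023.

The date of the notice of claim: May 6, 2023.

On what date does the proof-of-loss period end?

Adding 46 calendar days to May 6, 2023 gives June 21, 2023, which is the last day of the proof-of-loss period. June 21, 2023 is a Wednesday and is not a listed holiday, so no roll-forward applies.

June 21, 2023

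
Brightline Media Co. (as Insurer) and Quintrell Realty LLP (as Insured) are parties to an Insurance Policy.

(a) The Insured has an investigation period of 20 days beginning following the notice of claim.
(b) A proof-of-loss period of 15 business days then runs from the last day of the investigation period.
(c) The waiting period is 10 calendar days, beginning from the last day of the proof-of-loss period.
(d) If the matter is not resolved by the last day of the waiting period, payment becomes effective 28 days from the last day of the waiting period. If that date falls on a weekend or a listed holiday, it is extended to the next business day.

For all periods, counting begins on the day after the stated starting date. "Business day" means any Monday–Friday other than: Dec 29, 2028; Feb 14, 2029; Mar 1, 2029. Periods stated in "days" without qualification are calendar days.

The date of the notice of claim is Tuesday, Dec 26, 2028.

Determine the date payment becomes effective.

Adding 20 calendar days to Dec 26, 2028 gives Jan 15, 2029, which is the last day of the investigation period.
The last day of the proof-of-loss period: 15 business days after Monday, Jan 15, 2029, skipping weekends — Jan 16, Jan 17, Jan 18, Jan 19, …, Feb 1, Feb 2, Feb 5 — lands on Monday, Feb 5, 2029.
Adding 10 calendar days to Feb 5, 2029 gives Feb 15, 2029, which is the last day of the waiting period.
The date payment becomes effective: 28 calendar days after Feb 15, 2029 is Mar 15, 2029. Mar 15, 2029 is a Thursday and is not a listed holiday, so no roll-forward applies.

Mar 15, 2029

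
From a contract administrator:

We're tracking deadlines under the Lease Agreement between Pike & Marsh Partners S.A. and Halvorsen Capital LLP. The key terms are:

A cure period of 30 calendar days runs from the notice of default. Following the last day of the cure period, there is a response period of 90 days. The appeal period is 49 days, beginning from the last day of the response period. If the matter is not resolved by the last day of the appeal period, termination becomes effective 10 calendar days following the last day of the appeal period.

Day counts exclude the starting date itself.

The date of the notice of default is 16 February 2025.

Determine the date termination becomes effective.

The last day of the cure period: 16 February 2025 + 30 days = 18 March 2025.
The last day of the response period: 18 March 2025 + 90 days = 16 June 2025.
The last day of the appeal period: 49 calendar days after 16 June 2025 is 4 August 2025.
The date termination becomes effective: 4 August 2025 + 10 days = 14 August 2025.

14 August 2025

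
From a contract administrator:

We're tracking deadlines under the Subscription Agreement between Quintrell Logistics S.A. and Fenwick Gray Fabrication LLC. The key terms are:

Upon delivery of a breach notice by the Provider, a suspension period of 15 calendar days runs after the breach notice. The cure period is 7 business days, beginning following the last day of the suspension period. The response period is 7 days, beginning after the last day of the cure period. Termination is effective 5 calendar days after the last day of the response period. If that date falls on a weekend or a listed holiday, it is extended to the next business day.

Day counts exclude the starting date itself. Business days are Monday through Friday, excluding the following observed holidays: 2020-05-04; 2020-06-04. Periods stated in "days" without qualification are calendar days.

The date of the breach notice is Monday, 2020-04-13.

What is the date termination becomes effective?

The last day of the suspension period: 2020-04-13 + 15 days = 2020-04-28.
From Tuesday, 2020-04-28, 7 business days (Apr 29, Apr 30, May 1, May 5, May 6, May 7, May 8, skipping weekends and the listed holiday on May 4) brings us to Friday, 2020-05-08, which is the last day of the cure period.
The last day of the response period: 2020-05-08 + 7 days = 2020-05-15.
The date termination becomes effective: 5 calendar days after 2020-05-15 is 2020-05-20. 2020-05-20 is a Wednesday and is not a listed holiday, so no roll-forward applies.

2020-05-20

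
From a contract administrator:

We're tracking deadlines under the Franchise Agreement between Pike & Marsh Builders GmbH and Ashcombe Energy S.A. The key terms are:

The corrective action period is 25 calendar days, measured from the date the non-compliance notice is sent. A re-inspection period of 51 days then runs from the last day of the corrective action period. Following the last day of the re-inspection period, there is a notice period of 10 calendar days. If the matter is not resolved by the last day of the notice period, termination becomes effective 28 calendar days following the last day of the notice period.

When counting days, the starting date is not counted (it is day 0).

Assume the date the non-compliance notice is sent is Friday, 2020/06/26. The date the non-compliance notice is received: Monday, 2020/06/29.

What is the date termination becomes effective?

2020/10/18

The last day of the corrective action period: 25 calendar days after 2020/06/26 is 2020/07/21.
The last day of the re-inspection period: 2020/07/21 + 51 days = 2020/09/10.
Adding 10 calendar days to 2020/09/10 gives 2020/09/20, which is the last day of the notice period.
The date termination becomes effective: 2020/09/20 + 28 days = 2020/10/18.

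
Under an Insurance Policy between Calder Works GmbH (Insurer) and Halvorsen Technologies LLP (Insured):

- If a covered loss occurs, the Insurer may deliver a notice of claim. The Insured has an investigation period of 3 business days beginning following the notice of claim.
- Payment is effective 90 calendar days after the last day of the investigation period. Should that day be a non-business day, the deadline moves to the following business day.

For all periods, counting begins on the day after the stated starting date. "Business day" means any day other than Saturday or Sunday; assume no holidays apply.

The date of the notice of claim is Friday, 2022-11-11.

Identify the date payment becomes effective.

2023-02-14

From Friday, 2022-11-11, 3 business days (Nov 14, Nov 15, Nov 16, skipping weekends) brings us to Wednesday, 2022-11-16, which is the last day of the investigation period.
Adding 90 calendar days to 2022-11-16 gives 2023-02-14, which is the date payment becomes effective. 2023-02-14 is a Tuesday, so no roll-forward applies.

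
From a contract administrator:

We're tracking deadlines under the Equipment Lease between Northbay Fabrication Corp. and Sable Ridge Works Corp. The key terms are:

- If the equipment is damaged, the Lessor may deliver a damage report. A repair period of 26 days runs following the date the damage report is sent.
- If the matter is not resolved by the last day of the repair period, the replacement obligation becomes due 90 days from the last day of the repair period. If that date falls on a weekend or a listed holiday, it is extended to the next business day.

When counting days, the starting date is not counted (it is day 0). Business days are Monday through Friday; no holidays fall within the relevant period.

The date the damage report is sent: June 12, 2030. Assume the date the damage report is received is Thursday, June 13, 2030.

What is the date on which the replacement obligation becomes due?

October 7, 2030

The last day of the repair period: 26 calendar days after June 12, 2030 is July 8, 2030.
The date on which the replacement obligation becomes due: July 8, 2030 + 90 days = October 6, 2030. That falls on a Sunday, so it rolls to the next business day, Monday, October 7, 2030.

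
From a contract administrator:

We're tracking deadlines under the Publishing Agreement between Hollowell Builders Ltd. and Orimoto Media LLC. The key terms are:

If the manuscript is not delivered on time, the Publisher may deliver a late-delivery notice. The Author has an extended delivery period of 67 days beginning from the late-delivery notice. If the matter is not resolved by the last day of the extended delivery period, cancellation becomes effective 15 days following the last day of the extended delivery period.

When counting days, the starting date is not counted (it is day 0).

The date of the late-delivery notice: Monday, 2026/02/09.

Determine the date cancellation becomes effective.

The last day of the extended delivery period: 67 calendar days after 2026/02/09 is 2026/04/17.
Adding 15 calendar days to 2026/04/17 gives 2026/05/02, which is the date cancellation becomes effective.

2026/05/02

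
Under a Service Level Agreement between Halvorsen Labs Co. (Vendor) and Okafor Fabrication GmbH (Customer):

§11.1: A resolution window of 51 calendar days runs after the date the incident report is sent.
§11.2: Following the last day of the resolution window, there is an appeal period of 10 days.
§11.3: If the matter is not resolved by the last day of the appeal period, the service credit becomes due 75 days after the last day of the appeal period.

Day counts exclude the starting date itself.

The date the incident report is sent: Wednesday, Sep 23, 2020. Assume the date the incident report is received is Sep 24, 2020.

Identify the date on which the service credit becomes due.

Adding 51 calendar days to Sep 23, 2020 gives Nov 13, 2020, which is the last day of the resolution window.
The last day of the appeal period: 10 calendar days after Nov 13, 2020 is Nov 23, 2020.
The date on which the service credit becomes due: Nov 23, 2020 + 75 days = Feb 6, 2021.

Feb 6, 2021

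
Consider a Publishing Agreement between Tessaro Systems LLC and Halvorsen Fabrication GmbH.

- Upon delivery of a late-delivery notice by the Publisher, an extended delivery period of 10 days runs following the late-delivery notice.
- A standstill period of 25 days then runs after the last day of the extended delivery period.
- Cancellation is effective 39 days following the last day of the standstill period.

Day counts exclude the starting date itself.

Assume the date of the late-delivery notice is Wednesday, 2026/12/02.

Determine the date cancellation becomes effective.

2027/02/14

The last day of the extended delivery period: 2026/12/02 + 10 days = 2026/12/12.
The last day of the standstill period: 2026/12/12 + 25 days = 2027/01/06.
The date cancellation becomes effective: 2027/01/06 + 39 days = 2027/02/14.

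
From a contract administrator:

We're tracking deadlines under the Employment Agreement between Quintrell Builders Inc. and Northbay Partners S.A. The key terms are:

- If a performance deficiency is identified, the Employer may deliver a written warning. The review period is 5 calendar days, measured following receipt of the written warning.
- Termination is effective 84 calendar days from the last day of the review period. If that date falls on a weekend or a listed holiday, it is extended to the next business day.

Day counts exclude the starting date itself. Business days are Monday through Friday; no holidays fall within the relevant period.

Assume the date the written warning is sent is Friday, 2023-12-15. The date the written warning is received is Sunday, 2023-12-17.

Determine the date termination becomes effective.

2024-03-15

The last day of the review period: 5 calendar days after 2023-12-17 is 2023-12-22.
The date termination becomes effective: 2023-12-22 + 84 days = 2024-03-15. 2024-03-15 is a Friday, so no roll-forward applies.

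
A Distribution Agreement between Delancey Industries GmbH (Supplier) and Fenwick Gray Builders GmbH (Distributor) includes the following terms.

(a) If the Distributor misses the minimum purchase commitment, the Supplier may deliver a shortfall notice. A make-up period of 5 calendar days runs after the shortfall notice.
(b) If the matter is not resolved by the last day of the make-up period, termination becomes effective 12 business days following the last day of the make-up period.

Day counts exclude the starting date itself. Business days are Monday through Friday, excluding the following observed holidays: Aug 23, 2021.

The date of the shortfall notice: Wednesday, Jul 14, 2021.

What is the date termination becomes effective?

Aug 4, 2021

The last day of the make-up period: 5 calendar days after Jul 14, 2021 is Jul 19, 2021.
The date termination becomes effective: 12 business days after Monday, Jul 19, 2021, skipping weekends — Jul 20, Jul 21, Jul 22, Jul 23, …, Aug 2, Aug 3, Aug 4 — lands on Wednesday, Aug 4, 2021.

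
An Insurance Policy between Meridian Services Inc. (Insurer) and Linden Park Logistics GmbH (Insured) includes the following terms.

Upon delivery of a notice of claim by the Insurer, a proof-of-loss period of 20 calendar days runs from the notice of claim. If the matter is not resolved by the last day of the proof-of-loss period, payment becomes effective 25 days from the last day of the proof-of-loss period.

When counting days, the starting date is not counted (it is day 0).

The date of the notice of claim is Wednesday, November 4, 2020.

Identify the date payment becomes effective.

The last day of the proof-of-loss period: November 4, 2020 + 20 days = November 24, 2020.
The date payment becomes effective: November 24, 2020 + 25 days = December 19, 2020.

December 19, 2020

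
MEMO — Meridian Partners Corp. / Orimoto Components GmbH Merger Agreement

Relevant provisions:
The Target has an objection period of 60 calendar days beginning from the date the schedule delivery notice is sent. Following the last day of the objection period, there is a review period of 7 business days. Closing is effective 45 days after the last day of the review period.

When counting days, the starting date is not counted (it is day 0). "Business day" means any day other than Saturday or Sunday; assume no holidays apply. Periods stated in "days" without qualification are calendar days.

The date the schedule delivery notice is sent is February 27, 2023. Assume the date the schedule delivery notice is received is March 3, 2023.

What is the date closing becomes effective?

June 23, 2023

Adding 60 calendar days to February 27, 2023 gives April 28, 2023, which is the last day of the objection period.
The last day of the review period: 7 business days after Friday, April 28, 2023, skipping weekends — May 1, May 2, May 3, May 4, May 5, May 8, May 9 — lands on Tuesday, May 9, 2023.
Adding 45 calendar days to May 9, 2023 gives June 23, 2023, which is the date closing becomes effective.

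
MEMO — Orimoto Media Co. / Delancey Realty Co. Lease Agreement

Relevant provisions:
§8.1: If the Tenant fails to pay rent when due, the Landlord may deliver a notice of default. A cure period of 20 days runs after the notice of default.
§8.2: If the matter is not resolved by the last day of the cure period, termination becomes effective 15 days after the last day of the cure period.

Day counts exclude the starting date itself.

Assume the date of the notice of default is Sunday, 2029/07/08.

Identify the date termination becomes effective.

Adding 20 calendar days to 2029/07/08 gives 2029/07/28, which is the last day of the cure period.
The date termination becomes effective: 2029/07/28 + 15 days = 2029/08/12.

2029/08/12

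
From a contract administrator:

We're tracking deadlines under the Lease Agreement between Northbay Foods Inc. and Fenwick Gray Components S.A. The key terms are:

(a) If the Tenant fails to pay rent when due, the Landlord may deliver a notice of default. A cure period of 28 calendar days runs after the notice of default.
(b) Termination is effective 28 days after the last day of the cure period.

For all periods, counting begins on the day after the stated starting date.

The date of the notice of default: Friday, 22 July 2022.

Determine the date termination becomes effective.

Adding 28 calendar days to 22 July 2022 gives 19 August 2022, which is the last day of the cure period.
The date termination becomes effective: 28 calendar days after 19 August 2022 is 16 September 2022.

16 September 2022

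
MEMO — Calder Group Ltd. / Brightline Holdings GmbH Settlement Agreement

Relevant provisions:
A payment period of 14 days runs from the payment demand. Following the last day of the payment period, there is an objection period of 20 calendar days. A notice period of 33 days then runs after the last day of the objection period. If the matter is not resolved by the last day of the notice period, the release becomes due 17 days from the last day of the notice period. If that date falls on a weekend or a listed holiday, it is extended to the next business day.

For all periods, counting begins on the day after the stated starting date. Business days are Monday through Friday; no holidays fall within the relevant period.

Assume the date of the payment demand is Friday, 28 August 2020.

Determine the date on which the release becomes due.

20 November 2020

The last day of the payment period: 28 August 2020 + 14 days = 11 September 2020.
Adding 20 calendar days to 11 September 2020 gives 1 October 2020, which is the last day of the objection period.
The last day of the notice period: 1 October 2020 + 33 days = 3 November 2020.
The date on which the release becomes due: 3 November 2020 + 17 days = 20 November 2020. 20 November 2020 is a Friday, so no roll-forward applies.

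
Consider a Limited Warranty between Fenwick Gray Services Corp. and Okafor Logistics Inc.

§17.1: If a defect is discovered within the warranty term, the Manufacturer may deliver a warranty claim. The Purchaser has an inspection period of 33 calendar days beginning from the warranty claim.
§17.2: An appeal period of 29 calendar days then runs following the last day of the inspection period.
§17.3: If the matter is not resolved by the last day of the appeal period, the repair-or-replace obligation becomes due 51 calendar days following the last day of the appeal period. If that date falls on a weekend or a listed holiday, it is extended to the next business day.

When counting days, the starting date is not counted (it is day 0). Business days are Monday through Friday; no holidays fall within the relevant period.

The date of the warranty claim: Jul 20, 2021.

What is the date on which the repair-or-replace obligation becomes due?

The last day of the inspection period: Jul 20, 2021 + 33 days = Aug 22, 2021.
The last day of the appeal period: Aug 22, 2021 + 29 days = Sep 20, 2021.
The date on which the repair-or-replace obligation becomes due: Sep 20, 2021 + 51 days = Nov 10, 2021. Nov 10, 2021 is a Wednesday, so no roll-forward applies.

Nov 10, 2021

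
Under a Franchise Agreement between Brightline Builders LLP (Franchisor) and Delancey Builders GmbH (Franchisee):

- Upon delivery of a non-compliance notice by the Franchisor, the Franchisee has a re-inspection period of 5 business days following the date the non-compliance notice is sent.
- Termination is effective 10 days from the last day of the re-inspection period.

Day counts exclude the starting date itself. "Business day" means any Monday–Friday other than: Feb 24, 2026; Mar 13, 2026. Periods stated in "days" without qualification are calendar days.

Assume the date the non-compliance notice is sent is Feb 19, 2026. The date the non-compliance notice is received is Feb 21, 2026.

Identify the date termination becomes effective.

Mar 9, 2026

The last day of the re-inspection period: counting 5 business days from Thursday, Feb 19, 2026 (Feb 20, Feb 23, Feb 25, Feb 26, Feb 27, skipping weekends and the listed holiday on Feb 24) reaches Friday, Feb 27, 2026.
The date termination becomes effective: 10 calendar days after Feb 27, 2026 is Mar 9, 2026.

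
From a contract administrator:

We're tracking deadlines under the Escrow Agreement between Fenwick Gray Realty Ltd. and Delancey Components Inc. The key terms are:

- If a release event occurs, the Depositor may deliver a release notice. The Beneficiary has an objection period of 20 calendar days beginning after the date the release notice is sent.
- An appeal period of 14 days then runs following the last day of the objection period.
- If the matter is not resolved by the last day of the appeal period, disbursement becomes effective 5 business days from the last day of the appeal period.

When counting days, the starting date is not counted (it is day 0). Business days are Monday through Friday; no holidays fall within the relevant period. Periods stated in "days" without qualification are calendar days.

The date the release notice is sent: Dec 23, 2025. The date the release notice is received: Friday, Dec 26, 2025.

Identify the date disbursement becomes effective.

Feb 2, 2026

The last day of the objection period: 20 calendar days after Dec 23, 2025 is Jan 12, 2026.
Adding 14 calendar days to Jan 12, 2026 gives Jan 26, 2026, which is the last day of the appeal period.
The date disbursement becomes effective: counting 5 business days from Monday, Jan 26, 2026 (Jan 27, Jan 28, Jan 29, Jan 30, Feb 2, skipping weekends) reaches Monday, Feb 2, 2026.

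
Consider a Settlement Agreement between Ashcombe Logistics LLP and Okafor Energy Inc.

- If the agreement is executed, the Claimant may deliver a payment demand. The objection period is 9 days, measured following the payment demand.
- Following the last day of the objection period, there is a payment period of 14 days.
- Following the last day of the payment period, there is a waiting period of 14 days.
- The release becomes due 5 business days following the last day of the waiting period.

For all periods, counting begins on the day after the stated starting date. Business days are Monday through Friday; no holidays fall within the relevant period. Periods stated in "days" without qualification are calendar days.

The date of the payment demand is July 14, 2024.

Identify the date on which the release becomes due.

Adding 9 calendar days to July 14, 2024 gives July 23, 2024, which is the last day of the objection period.
The last day of the payment period: 14 calendar days after July 23, 2024 is August 6, 2024.
Adding 14 calendar days to August 6, 2024 gives August 20, 2024, which is the last day of the waiting period.
From Tuesday, August 20, 2024, 5 business days (Aug 21, Aug 22, Aug 23, Aug 26, Aug 27, skipping weekends) brings us to Tuesday, August 27, 2024, which is the date on which the release becomes due.

August 27, 2024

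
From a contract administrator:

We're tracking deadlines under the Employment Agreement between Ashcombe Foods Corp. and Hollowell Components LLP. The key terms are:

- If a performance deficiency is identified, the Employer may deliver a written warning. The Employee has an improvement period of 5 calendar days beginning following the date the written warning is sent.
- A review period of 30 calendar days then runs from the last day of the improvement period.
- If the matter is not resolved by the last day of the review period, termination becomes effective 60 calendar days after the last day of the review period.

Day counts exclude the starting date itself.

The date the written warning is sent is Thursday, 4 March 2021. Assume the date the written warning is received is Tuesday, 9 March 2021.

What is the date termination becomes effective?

7 June 2021

Adding 5 calendar days to 4 March 2021 gives 9 March 2021, which is the last day of the improvement period.
The last day of the review period: 9 March 2021 + 30 days = 8 April 2021.
Adding 60 calendar days to 8 April 2021 gives 7 June 2021, which is the date termination becomes effective.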